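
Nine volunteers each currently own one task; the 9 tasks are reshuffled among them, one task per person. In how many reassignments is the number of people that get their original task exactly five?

1134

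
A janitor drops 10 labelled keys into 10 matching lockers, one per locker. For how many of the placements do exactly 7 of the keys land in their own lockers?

240

Pick the 7 fixed positions: C(10,7) = 120 ways.
The remaining 3 must be deranged: !3 = 2.
Total: 120 × 2 = 240.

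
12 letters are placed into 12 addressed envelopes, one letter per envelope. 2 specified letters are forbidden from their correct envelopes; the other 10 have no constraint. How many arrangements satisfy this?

402796800

Let A_j be the event that the j-th constrained one is fixed. By inclusion-exclusion over the 2 events:
Σ_{j=0}^{2} (-1)^j C(2,j)(12-j)!
= C(2,0)·12! - C(2,1)·11! + C(2,2)·10!
= 479001600 - 79833600 + 3628800
= 402796800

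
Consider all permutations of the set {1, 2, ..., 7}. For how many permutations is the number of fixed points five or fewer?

Sum C(7,i)·!(7-i) for i = 0..5:
  i=0: C(7,0)·!7 = 1·1854 = 1854
  i=1: C(7,1)·!6 = 7·265 = 1855
  i=2: C(7,2)·!5 = 21·44 = 924
  i=3: C(7,3)·!4 = 35·9 = 315
  i=4: C(7,4)·!3 = 35·2 = 70
  i=5: C(7,5)·!2 = 21·1 = 21
Total = 5039.

5039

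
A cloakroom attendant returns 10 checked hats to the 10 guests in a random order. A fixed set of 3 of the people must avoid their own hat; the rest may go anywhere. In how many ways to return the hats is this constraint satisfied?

2656080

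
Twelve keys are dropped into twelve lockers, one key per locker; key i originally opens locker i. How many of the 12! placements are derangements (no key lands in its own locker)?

176214841

The subfactorial !12 = [12!/e] (nearest integer).
12! = 479001600, and 479001600/e ≈ 176214840.93, so !12 = 176214841.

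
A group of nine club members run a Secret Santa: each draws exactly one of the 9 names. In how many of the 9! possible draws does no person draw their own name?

!9 is the nearest integer to 9!/e.
9! = 362880, and 362880/e ≈ 133496.09, so !9 = 133496.

133496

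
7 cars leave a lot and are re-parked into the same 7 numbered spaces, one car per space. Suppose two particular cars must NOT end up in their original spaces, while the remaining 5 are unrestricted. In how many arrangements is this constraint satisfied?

Let A_j be the event that the j-th constrained one is fixed. By inclusion-exclusion over the 2 events:
Σ_{j=0}^{2} (-1)^j C(2,j)(7-j)!
= C(2,0)·7! - C(2,1)·6! + C(2,2)·5!
= 5040 - 1440 + 120
= 3720

3720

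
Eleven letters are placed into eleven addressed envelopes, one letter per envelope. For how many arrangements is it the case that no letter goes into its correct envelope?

14684570

!11 is the nearest integer to 11!/e.
11! = 39916800, and 39916800/e ≈ 14684570.08, so !11 = 14684570.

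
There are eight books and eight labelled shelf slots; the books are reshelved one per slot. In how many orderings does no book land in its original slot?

14833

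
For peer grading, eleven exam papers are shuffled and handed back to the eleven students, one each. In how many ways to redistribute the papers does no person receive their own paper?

!11 is the nearest integer to 11!/e.
11! = 39916800, and 39916800/e ≈ 14684570.08, so !11 = 14684570.

14684570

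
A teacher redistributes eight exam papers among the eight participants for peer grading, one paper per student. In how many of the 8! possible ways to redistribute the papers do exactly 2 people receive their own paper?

7420

Choose which 2 of the 8 are fixed: C(8,2) = 28.
The other 6 form a derangement: !6 = 265.
Total: 28 × 265 = 7420.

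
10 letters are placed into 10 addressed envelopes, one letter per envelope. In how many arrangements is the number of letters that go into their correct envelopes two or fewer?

3337406

Sum C(10,i)·!(10-i) for i = 0..2:
  i=0: C(10,0)·!10 = 1·1334961 = 1334961
  i=1: C(10,1)·!9 = 10·133496 = 1334960
  i=2: C(10,2)·!8 = 45·14833 = 667485
Total = 3337406.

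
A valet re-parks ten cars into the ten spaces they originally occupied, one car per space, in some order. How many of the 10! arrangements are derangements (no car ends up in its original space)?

1334961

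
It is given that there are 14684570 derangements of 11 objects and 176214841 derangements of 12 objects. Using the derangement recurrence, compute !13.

2290792932

!13 = (13-1)·(!12 + !11) = 12·(176214841 + 14684570) = 12·190899411 = 2290792932.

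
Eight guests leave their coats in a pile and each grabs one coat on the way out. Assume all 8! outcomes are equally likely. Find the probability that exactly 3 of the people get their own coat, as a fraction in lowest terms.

11/180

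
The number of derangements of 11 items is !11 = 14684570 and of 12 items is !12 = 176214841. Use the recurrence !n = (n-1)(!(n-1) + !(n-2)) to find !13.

!13 = (13-1)·(!12 + !11) = 12·(176214841 + 14684570) = 12·190899411 = 2290792932.

2290792932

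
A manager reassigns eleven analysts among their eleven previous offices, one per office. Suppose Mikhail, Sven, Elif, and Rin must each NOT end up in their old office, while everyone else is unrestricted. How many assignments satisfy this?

Let A_j be the event that the j-th constrained one is fixed. By inclusion-exclusion over the 4 events:
Σ_{j=0}^{4} (-1)^j C(4,j)(11-j)!
= C(4,0)·11! - C(4,1)·10! + C(4,2)·9! - C(4,3)·8! + C(4,4)·7!
= 39916800 - 14515200 + 2177280 - 161280 + 5040
= 27422640

27422640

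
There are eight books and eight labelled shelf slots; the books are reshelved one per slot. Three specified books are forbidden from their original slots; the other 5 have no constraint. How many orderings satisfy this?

Let A_j be the event that the j-th constrained one is fixed. By inclusion-exclusion over the 3 events:
Σ_{j=0}^{3} (-1)^j C(3,j)(8-j)!
= C(3,0)·8! - C(3,1)·7! + C(3,2)·6! - C(3,3)·5!
= 40320 - 15120 + 2160 - 120
= 27240

27240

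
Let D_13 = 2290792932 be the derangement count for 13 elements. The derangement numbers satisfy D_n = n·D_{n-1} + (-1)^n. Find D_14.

D_14 = 14·2290792932 + 1 = 32071101049.

32071101049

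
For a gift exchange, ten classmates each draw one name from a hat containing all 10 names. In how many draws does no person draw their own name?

1334961

!10 is the nearest integer to 10!/e.
10! = 3628800, and 3628800/e ≈ 1334960.92, so !10 = 1334961.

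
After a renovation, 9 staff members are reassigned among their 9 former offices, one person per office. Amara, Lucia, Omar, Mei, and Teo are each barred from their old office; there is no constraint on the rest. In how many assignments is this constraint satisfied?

Inclusion-exclusion on the 5 forbidden self-matches:
Σ_{j=0}^{5} (-1)^j C(5,j)(9-j)!
= C(5,0)·9! - C(5,1)·8! + C(5,2)·7! - C(5,3)·6! + C(5,4)·5! - C(5,5)·4!
= 362880 - 201600 + 50400 - 7200 + 600 - 24
= 205056

205056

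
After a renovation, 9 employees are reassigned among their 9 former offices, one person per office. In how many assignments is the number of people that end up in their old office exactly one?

133497

Pick the single fixed position: C(9,1) = 9 ways.
The remaining 8 must be deranged: !8 = 14833.
Total: 9 × 14833 = 133497.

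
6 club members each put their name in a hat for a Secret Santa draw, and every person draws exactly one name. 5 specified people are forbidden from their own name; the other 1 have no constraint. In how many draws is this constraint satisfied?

Inclusion-exclusion on the 5 forbidden self-matches:
Σ_{j=0}^{5} (-1)^j C(5,j)(6-j)!
= C(5,0)·6! - C(5,1)·5! + C(5,2)·4! - C(5,3)·3! + C(5,4)·2! - C(5,5)·1!
= 720 - 600 + 240 - 60 + 10 - 1
= 309

309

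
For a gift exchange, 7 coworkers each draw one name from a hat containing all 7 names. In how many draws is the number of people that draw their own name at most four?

5018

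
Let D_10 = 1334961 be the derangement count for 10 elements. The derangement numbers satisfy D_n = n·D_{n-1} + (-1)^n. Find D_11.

14684570

D_11 = 11·1334961 - 1 = 14684570.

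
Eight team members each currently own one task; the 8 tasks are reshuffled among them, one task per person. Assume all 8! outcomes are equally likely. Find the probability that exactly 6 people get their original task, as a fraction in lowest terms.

Favorable outcomes: C(8,6)·!2 = 28·1 = 28.
Total outcomes: 8! = 40320.
Probability = 28/40320 = 1/1440.

1/1440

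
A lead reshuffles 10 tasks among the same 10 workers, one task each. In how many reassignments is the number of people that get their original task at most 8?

3628799

# with exactly i fixed is C(10,i)·!(10-i); sum over i=0..8:
  i=0: C(10,0)·!10 = 1·1334961 = 1334961
  i=1: C(10,1)·!9 = 10·133496 = 1334960
  i=2: C(10,2)·!8 = 45·14833 = 667485
  i=3: C(10,3)·!7 = 120·1854 = 222480
  i=4: C(10,4)·!6 = 210·265 = 55650
  i=5: C(10,5)·!5 = 252·44 = 11088
  i=6: C(10,6)·!4 = 210·9 = 1890
  i=7: C(10,7)·!3 = 120·2 = 240
  i=8: C(10,8)·!2 = 45·1 = 45
Total = 3628799.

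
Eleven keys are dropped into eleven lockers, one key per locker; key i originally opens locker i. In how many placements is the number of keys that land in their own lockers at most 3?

39158866

Sum C(11,i)·!(11-i) for i = 0..3:
  i=0: C(11,0)·!11 = 1·14684570 = 14684570
  i=1: C(11,1)·!10 = 11·1334961 = 14684571
  i=2: C(11,2)·!9 = 55·133496 = 7342280
  i=3: C(11,3)·!8 = 165·14833 = 2447445
Total = 39158866.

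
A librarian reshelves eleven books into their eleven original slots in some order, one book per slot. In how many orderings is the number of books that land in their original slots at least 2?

10547659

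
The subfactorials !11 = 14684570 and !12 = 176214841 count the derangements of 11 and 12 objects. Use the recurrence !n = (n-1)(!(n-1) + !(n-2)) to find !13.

!13 = (13-1)·(!12 + !11) = 12·(176214841 + 14684570) = 12·190899411 = 2290792932.

2290792932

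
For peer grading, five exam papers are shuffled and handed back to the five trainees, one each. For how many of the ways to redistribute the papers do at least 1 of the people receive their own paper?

76

Sum C(5,i)·!(5-i) for i = 1..5:
  i=1: C(5,1)·!4 = 5·9 = 45
  i=2: C(5,2)·!3 = 10·2 = 20
  i=3: C(5,3)·!2 = 10·1 = 10
  i=4: C(5,4)·!1 = 5·0 = 0
  i=5: C(5,5)·!0 = 1·1 = 1
Total = 76.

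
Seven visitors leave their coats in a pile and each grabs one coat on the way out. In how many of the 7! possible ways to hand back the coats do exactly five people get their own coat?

21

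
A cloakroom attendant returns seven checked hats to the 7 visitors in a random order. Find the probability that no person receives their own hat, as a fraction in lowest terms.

Favorable outcomes: !7 = 1854.
Total outcomes: 7! = 5040.
Probability = 1854/5040 = 103/280.

103/280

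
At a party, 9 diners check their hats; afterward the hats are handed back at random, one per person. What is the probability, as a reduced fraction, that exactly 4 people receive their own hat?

11/720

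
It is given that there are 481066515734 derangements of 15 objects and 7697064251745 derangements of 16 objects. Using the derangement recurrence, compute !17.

!17 = (17-1)·(!16 + !15) = 16·(7697064251745 + 481066515734) = 16·8178130767479 = 130850092279664.

130850092279664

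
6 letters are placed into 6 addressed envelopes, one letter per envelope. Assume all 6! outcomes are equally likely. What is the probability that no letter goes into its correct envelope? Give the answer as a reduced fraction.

Favorable outcomes: !6 = 265.
Total outcomes: 6! = 720.
Probability = 265/720 = 53/144.

53/144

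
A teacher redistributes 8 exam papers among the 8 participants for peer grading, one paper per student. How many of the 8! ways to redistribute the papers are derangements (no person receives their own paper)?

Recurrence: !8 = 8·!7 + (-1)^8.
!8 = 8·1854 + 1 = 14833

14833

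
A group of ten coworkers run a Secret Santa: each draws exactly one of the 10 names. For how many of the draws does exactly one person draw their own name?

1334960

Pick the single fixed position: C(10,1) = 10 ways.
The remaining 9 must be deranged: !9 = 133496.
Total: 10 × 133496 = 1334960.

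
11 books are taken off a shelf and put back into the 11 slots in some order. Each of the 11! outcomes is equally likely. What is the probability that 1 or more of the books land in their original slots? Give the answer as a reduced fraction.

2523223/3991680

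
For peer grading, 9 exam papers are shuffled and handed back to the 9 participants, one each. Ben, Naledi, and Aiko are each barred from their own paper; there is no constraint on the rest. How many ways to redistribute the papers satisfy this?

Let A_j be the event that the j-th constrained one is fixed. By inclusion-exclusion over the 3 events:
Σ_{j=0}^{3} (-1)^j C(3,j)(9-j)!
= C(3,0)·9! - C(3,1)·8! + C(3,2)·7! - C(3,3)·6!
= 362880 - 120960 + 15120 - 720
= 256320

256320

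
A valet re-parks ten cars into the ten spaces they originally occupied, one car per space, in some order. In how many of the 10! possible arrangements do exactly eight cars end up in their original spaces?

45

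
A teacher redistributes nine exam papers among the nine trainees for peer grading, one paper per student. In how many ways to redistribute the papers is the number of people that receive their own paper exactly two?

Choose which 2 of the 9 are fixed: C(9,2) = 36.
The other 7 form a derangement: !7 = 1854.
Total: 36 × 1854 = 66744.

66744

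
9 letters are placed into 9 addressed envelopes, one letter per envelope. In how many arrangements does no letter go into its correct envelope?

133496

By inclusion-exclusion, !9 = Σ (-1)^k · 9!/k! for k=0..9
= 9! - 9!/1! + 9!/2! - 9!/3! + 9!/4! - 9!/5! + 9!/6! - 9!/7! + 9!/8! - 9!/9!
= 362880 - 362880 + 181440 - 60480 + 15120 - 3024 + 504 - 72 + 9 - 1
= 133496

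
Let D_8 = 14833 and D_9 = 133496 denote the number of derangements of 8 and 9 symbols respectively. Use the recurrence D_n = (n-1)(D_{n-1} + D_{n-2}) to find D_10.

1334961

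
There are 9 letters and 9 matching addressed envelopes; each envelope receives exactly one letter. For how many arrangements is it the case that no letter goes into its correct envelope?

133496

!9 is the nearest integer to 9!/e.
9! = 362880, and 362880/e ≈ 133496.09, so !9 = 133496.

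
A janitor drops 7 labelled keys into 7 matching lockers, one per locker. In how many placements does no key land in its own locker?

1854

The subfactorial !7 = [7!/e] (nearest integer).
7! = 5040, and 5040/e ≈ 1854.11, so !7 = 1854.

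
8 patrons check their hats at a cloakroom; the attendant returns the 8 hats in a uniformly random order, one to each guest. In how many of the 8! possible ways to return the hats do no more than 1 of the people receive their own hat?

29665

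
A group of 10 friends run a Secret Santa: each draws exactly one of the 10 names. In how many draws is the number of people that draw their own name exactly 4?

55650

Choose which 4 of the 10 are fixed: C(10,4) = 210.
The remaining 6 must be deranged: !6 = 265.
Total: 210 × 265 = 55650.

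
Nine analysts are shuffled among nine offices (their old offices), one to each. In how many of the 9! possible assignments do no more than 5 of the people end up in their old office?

Sum C(9,i)·!(9-i) for i = 0..5:
  i=0: C(9,0)·!9 = 1·133496 = 133496
  i=1: C(9,1)·!8 = 9·14833 = 133497
  i=2: C(9,2)·!7 = 36·1854 = 66744
  i=3: C(9,3)·!6 = 84·265 = 22260
  i=4: C(9,4)·!5 = 126·44 = 5544
  i=5: C(9,5)·!4 = 126·9 = 1134
Total = 362675.

362675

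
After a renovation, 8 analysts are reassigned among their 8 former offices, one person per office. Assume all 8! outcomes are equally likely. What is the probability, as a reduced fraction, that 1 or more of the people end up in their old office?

3641/5760

Favorable outcomes: Σ_{i≥1} C(8,i)·!(8-i) = 8·1854 + 28·265 + 56·44 + 70·9 + 56·2 + 28·1 + 8·0 + 1·1 = 25487.
Total outcomes: 8! = 40320.
Probability = 25487/40320 = 3641/5760.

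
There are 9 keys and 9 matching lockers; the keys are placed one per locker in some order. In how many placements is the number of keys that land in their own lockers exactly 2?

66744

Choose which 2 of the 9 are fixed: C(9,2) = 36.
The remaining 7 must be deranged: !7 = 1854.
Total: 36 × 1854 = 66744.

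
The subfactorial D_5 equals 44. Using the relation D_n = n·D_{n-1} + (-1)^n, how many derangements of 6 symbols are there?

D_6 = 6·44 + 1 = 265.

265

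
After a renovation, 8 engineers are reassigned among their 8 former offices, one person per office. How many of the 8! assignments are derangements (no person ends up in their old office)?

14833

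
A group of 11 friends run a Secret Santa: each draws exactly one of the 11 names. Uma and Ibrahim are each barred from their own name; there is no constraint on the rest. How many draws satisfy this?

Inclusion-exclusion on the 2 forbidden self-matches:
Σ_{j=0}^{2} (-1)^j C(2,j)(11-j)!
= C(2,0)·11! - C(2,1)·10! + C(2,2)·9!
= 39916800 - 7257600 + 362880
= 33022080

33022080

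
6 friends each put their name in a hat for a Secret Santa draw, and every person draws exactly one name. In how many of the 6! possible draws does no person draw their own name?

The subfactorial !6 = [6!/e] (nearest integer).
6! = 720, and 720/e ≈ 264.87, so !6 = 265.

265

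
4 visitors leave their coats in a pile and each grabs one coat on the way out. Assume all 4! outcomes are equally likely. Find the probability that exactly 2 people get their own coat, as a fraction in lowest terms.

Favorable outcomes: C(4,2)·!2 = 6·1 = 6.
Total outcomes: 4! = 24.
Probability = 6/24 = 1/4.

1/4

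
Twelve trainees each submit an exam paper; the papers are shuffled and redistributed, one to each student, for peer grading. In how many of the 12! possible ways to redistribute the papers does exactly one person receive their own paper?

Choose which one of the 12 is fixed: C(12,1) = 12.
The other 11 form a derangement: !11 = 14684570.
Total: 12 × 14684570 = 176214840.

176214840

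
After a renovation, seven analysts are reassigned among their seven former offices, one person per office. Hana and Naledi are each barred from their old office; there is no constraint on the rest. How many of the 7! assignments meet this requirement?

3720

Inclusion-exclusion on the 2 forbidden self-matches:
Σ_{j=0}^{2} (-1)^j C(2,j)(7-j)!
= C(2,0)·7! - C(2,1)·6! + C(2,2)·5!
= 5040 - 1440 + 120
= 3720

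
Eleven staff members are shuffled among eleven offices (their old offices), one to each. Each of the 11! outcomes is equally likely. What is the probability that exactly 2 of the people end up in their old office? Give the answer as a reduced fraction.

Favorable outcomes: C(11,2)·!9 = 55·133496 = 7342280.
Total outcomes: 11! = 39916800.
Probability = 7342280/39916800 = 16687/90720.

16687/90720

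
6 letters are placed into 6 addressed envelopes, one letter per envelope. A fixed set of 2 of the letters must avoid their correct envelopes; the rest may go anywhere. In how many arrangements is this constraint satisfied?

Let A_j be the event that the j-th constrained one is fixed. By inclusion-exclusion over the 2 events:
Σ_{j=0}^{2} (-1)^j C(2,j)(6-j)!
= C(2,0)·6! - C(2,1)·5! + C(2,2)·4!
= 720 - 240 + 24
= 504

504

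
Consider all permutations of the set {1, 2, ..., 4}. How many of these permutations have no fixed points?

9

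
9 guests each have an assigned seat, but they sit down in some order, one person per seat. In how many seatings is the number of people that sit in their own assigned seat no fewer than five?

Sum C(9,i)·!(9-i) for i = 5..9:
  i=5: C(9,5)·!4 = 126·9 = 1134
  i=6: C(9,6)·!3 = 84·2 = 168
  i=7: C(9,7)·!2 = 36·1 = 36
  i=8: C(9,8)·!1 = 9·0 = 0
  i=9: C(9,9)·!0 = 1·1 = 1
Total = 1339.

1339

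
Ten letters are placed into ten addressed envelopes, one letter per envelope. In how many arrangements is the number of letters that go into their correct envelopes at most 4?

# with exactly i fixed is C(10,i)·!(10-i); sum over i=0..4:
  i=0: C(10,0)·!10 = 1·1334961 = 1334961
  i=1: C(10,1)·!9 = 10·133496 = 1334960
  i=2: C(10,2)·!8 = 45·14833 = 667485
  i=3: C(10,3)·!7 = 120·1854 = 222480
  i=4: C(10,4)·!6 = 210·265 = 55650
Total = 3615536.

3615536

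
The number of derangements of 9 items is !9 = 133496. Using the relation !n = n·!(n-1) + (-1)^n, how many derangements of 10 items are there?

!10 = 10·133496 + 1 = 1334961.

1334961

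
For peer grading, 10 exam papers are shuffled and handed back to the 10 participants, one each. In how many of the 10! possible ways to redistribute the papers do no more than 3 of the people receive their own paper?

3559886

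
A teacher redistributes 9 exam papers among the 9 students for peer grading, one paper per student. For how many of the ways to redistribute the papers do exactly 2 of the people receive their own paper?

66744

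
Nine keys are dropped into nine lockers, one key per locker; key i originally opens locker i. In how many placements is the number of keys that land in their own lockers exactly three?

Choose which 3 of the 9 are fixed: C(9,3) = 84.
The other 6 form a derangement: !6 = 265.
Total: 84 × 265 = 22260.

22260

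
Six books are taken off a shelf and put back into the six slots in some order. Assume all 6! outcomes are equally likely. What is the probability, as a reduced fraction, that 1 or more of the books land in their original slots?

91/144

Favorable outcomes: Σ_{i≥1} C(6,i)·!(6-i) = 6·44 + 15·9 + 20·2 + 15·1 + 6·0 + 1·1 = 455.
Total outcomes: 6! = 720.
Probability = 455/720 = 91/144.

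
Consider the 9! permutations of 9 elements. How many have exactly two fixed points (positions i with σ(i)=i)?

Choose which 2 of the 9 are fixed: C(9,2) = 36.
The remaining 7 must be deranged: !7 = 1854.
Total: 36 × 1854 = 66744.

66744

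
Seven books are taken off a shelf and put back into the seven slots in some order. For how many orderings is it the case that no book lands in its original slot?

1854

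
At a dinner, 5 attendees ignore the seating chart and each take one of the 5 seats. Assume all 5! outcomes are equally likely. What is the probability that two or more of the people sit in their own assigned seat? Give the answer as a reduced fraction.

Favorable outcomes: Σ_{i≥2} C(5,i)·!(5-i) = 10·2 + 10·1 + 5·0 + 1·1 = 31.
Total outcomes: 5! = 120.
Probability = 31/120 = 31/120.

31/120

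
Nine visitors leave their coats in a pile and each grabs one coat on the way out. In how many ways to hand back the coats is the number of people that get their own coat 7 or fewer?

362879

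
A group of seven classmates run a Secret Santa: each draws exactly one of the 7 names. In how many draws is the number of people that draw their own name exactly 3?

315

Choose which 3 of the 7 are fixed: C(7,3) = 35.
The remaining 4 must be deranged: !4 = 9.
Total: 35 × 9 = 315.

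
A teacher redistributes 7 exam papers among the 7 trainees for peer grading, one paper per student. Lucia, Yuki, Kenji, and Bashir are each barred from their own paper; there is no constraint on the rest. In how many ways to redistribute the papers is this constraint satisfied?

Let A_j be the event that the j-th constrained one is fixed. By inclusion-exclusion over the 4 events:
Σ_{j=0}^{4} (-1)^j C(4,j)(7-j)!
= C(4,0)·7! - C(4,1)·6! + C(4,2)·5! - C(4,3)·4! + C(4,4)·3!
= 5040 - 2880 + 720 - 96 + 6
= 2790

2790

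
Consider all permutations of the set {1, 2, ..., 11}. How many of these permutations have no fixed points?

14684570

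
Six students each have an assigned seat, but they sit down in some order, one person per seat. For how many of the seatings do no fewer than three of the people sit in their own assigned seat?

# with exactly i fixed is C(6,i)·!(6-i); sum over i=3..6:
  i=3: C(6,3)·!3 = 20·2 = 40
  i=4: C(6,4)·!2 = 15·1 = 15
  i=5: C(6,5)·!1 = 6·0 = 0
  i=6: C(6,6)·!0 = 1·1 = 1
Total = 56.

56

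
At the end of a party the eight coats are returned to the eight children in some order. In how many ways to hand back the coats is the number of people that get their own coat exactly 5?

Pick the 5 fixed positions: C(8,5) = 56 ways.
The remaining 3 must be deranged: !3 = 2.
Total: 56 × 2 = 112.

112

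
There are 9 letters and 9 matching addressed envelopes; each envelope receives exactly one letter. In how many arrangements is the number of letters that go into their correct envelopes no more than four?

361541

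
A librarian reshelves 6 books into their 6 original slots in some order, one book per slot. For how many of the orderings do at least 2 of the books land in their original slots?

191

Sum C(6,i)·!(6-i) for i = 2..6:
  i=2: C(6,2)·!4 = 15·9 = 135
  i=3: C(6,3)·!3 = 20·2 = 40
  i=4: C(6,4)·!2 = 15·1 = 15
  i=5: C(6,5)·!1 = 6·0 = 0
  i=6: C(6,6)·!0 = 1·1 = 1
Total = 191.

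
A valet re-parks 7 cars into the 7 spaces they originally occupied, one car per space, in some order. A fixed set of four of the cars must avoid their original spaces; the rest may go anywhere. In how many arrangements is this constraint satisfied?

2790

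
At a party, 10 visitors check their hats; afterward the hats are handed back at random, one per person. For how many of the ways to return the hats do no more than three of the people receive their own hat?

3559886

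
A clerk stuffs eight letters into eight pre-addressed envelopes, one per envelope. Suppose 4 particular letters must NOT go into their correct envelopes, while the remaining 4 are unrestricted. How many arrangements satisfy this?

Inclusion-exclusion on the 4 forbidden self-matches:
Σ_{j=0}^{4} (-1)^j C(4,j)(8-j)!
= C(4,0)·8! - C(4,1)·7! + C(4,2)·6! - C(4,3)·5! + C(4,4)·4!
= 40320 - 20160 + 4320 - 480 + 24
= 24024

24024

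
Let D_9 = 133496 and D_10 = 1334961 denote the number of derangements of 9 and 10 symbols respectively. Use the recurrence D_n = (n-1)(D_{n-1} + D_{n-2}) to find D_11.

D_11 = (11-1)·(D_10 + D_9) = 10·(1334961 + 133496) = 10·1468457 = 14684570.

14684570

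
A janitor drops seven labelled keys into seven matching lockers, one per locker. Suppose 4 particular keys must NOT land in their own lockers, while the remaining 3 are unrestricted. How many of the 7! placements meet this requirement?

Let A_j be the event that the j-th constrained one is fixed. By inclusion-exclusion over the 4 events:
Σ_{j=0}^{4} (-1)^j C(4,j)(7-j)!
= C(4,0)·7! - C(4,1)·6! + C(4,2)·5! - C(4,3)·4! + C(4,4)·3!
= 5040 - 2880 + 720 - 96 + 6
= 2790

2790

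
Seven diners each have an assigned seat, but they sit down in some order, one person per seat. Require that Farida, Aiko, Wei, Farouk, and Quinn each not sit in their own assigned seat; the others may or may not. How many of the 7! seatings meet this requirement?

Let A_j be the event that the j-th constrained one is fixed. By inclusion-exclusion over the 5 events:
Σ_{j=0}^{5} (-1)^j C(5,j)(7-j)!
= C(5,0)·7! - C(5,1)·6! + C(5,2)·5! - C(5,3)·4! + C(5,4)·3! - C(5,5)·2!
= 5040 - 3600 + 1200 - 240 + 30 - 2
= 2428

2428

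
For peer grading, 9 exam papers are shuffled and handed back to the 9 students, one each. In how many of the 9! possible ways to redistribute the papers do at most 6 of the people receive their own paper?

362843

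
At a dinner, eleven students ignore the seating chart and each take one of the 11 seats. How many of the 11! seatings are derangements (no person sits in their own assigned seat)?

14684570

By inclusion-exclusion, !11 = Σ (-1)^k · 11!/k! for k=0..11
= 11! - 11!/1! + 11!/2! - 11!/3! + 11!/4! - 11!/5! + 11!/6! - 11!/7! + 11!/8! - 11!/9! + 11!/10! - 11!/11!
= 39916800 - 39916800 + 19958400 - 6652800 + 1663200 - 332640 + 55440 - 7920 + 990 - 110 + 11 - 1
= 14684570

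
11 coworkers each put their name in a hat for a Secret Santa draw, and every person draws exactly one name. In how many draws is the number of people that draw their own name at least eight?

386

# with exactly i fixed is C(11,i)·!(11-i); sum over i=8..11:
  i=8: C(11,8)·!3 = 165·2 = 330
  i=9: C(11,9)·!2 = 55·1 = 55
  i=10: C(11,10)·!1 = 11·0 = 0
  i=11: C(11,11)·!0 = 1·1 = 1
Total = 386.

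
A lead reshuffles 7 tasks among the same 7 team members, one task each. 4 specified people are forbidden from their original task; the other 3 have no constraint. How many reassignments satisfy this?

2790

Inclusion-exclusion on the 4 forbidden self-matches:
Σ_{j=0}^{4} (-1)^j C(4,j)(7-j)!
= C(4,0)·7! - C(4,1)·6! + C(4,2)·5! - C(4,3)·4! + C(4,4)·3!
= 5040 - 2880 + 720 - 96 + 6
= 2790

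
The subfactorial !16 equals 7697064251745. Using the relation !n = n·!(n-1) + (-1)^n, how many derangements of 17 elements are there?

!17 = 17·7697064251745 - 1 = 130850092279664.

130850092279664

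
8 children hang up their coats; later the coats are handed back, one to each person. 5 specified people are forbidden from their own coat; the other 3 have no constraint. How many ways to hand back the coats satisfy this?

21234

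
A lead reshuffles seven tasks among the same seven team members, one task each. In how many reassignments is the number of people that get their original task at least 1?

Sum C(7,i)·!(7-i) for i = 1..7:
  i=1: C(7,1)·!6 = 7·265 = 1855
  i=2: C(7,2)·!5 = 21·44 = 924
  i=3: C(7,3)·!4 = 35·9 = 315
  i=4: C(7,4)·!3 = 35·2 = 70
  i=5: C(7,5)·!2 = 21·1 = 21
  i=6: C(7,6)·!1 = 7·0 = 0
  i=7: C(7,7)·!0 = 1·1 = 1
Total = 3186.

3186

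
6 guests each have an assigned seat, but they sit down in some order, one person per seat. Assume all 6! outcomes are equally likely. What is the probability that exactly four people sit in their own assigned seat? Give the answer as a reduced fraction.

Favorable outcomes: C(6,4)·!2 = 15·1 = 15.
Total outcomes: 6! = 720.
Probability = 15/720 = 1/48.

1/48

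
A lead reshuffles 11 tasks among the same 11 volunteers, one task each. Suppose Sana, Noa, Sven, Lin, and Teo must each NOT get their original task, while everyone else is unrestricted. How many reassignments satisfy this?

Inclusion-exclusion on the 5 forbidden self-matches:
Σ_{j=0}^{5} (-1)^j C(5,j)(11-j)!
= C(5,0)·11! - C(5,1)·10! + C(5,2)·9! - C(5,3)·8! + C(5,4)·7! - C(5,5)·6!
= 39916800 - 18144000 + 3628800 - 403200 + 25200 - 720
= 25022880

25022880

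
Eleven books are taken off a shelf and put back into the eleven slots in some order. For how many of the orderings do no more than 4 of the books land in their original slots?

39770686

Sum C(11,i)·!(11-i) for i = 0..4:
  i=0: C(11,0)·!11 = 1·14684570 = 14684570
  i=1: C(11,1)·!10 = 11·1334961 = 14684571
  i=2: C(11,2)·!9 = 55·133496 = 7342280
  i=3: C(11,3)·!8 = 165·14833 = 2447445
  i=4: C(11,4)·!7 = 330·1854 = 611820
Total = 39770686.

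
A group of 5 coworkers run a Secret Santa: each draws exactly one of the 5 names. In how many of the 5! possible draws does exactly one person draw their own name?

Pick the single fixed position: C(5,1) = 5 ways.
The other 4 form a derangement: !4 = 9.
Total: 5 × 9 = 45.

45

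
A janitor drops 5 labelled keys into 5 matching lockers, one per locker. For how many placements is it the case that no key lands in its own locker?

44

!5 is the nearest integer to 5!/e.
5! = 120, and 120/e ≈ 44.15, so !5 = 44.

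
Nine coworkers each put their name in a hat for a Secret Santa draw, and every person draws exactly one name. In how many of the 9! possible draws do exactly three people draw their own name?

22260

Pick the 3 fixed positions: C(9,3) = 84 ways.
The other 6 form a derangement: !6 = 265.
Total: 84 × 265 = 22260.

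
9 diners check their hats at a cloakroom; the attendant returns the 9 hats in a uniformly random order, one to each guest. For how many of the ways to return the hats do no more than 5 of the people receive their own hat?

362675

# with exactly i fixed is C(9,i)·!(9-i); sum over i=0..5:
  i=0: C(9,0)·!9 = 1·133496 = 133496
  i=1: C(9,1)·!8 = 9·14833 = 133497
  i=2: C(9,2)·!7 = 36·1854 = 66744
  i=3: C(9,3)·!6 = 84·265 = 22260
  i=4: C(9,4)·!5 = 126·44 = 5544
  i=5: C(9,5)·!4 = 126·9 = 1134
Total = 362675.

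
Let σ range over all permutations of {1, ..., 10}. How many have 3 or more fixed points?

291394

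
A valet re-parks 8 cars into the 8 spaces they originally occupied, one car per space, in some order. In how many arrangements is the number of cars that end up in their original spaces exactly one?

14832

Pick the single fixed position: C(8,1) = 8 ways.
The other 7 form a derangement: !7 = 1854.
Total: 8 × 1854 = 14832.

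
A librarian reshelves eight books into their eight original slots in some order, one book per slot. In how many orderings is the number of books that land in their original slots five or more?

141

Sum C(8,i)·!(8-i) for i = 5..8:
  i=5: C(8,5)·!3 = 56·2 = 112
  i=6: C(8,6)·!2 = 28·1 = 28
  i=7: C(8,7)·!1 = 8·0 = 0
  i=8: C(8,8)·!0 = 1·1 = 1
Total = 141.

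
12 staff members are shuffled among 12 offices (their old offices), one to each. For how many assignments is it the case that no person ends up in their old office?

176214841

Recurrence: !12 = 11·(!11 + !10).
!12 = 11·(14684570 + 1334961) = 11·16019531 = 176214841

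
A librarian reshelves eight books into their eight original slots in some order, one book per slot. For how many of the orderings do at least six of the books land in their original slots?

29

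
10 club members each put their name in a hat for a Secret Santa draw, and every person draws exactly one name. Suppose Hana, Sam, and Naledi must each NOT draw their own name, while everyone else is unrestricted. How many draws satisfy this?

Inclusion-exclusion on the 3 forbidden self-matches:
Σ_{j=0}^{3} (-1)^j C(3,j)(10-j)!
= C(3,0)·10! - C(3,1)·9! + C(3,2)·8! - C(3,3)·7!
= 3628800 - 1088640 + 120960 - 5040
= 2656080

2656080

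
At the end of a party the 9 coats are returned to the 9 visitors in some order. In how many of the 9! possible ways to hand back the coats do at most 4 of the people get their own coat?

361541

# with exactly i fixed is C(9,i)·!(9-i); sum over i=0..4:
  i=0: C(9,0)·!9 = 1·133496 = 133496
  i=1: C(9,1)·!8 = 9·14833 = 133497
  i=2: C(9,2)·!7 = 36·1854 = 66744
  i=3: C(9,3)·!6 = 84·265 = 22260
  i=4: C(9,4)·!5 = 126·44 = 5544
Total = 361541.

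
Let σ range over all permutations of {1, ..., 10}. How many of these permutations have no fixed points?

1334961

!10 = 10! · Σ_{k=0}^{10} (-1)^k/k!
= 10! - 10!/1! + 10!/2! - 10!/3! + 10!/4! - 10!/5! + 10!/6! - 10!/7! + 10!/8! - 10!/9! + 10!/10!
= 3628800 - 3628800 + 1814400 - 604800 + 151200 - 30240 + 5040 - 720 + 90 - 10 + 1
= 1334961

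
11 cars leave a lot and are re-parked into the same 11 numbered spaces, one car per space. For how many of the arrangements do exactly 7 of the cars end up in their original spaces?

Choose which 7 of the 11 are fixed: C(11,7) = 330.
The remaining 4 must be deranged: !4 = 9.
Total: 330 × 9 = 2970.

2970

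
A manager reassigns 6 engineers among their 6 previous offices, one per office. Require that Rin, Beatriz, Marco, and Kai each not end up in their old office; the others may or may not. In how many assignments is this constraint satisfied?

362

Let A_j be the event that the j-th constrained one is fixed. By inclusion-exclusion over the 4 events:
Σ_{j=0}^{4} (-1)^j C(4,j)(6-j)!
= C(4,0)·6! - C(4,1)·5! + C(4,2)·4! - C(4,3)·3! + C(4,4)·2!
= 720 - 480 + 144 - 24 + 2
= 362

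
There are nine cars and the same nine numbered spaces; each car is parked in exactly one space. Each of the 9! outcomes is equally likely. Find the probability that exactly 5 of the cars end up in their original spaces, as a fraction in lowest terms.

Favorable outcomes: C(9,5)·!4 = 126·9 = 1134.
Total outcomes: 9! = 362880.
Probability = 1134/362880 = 1/320.

1/320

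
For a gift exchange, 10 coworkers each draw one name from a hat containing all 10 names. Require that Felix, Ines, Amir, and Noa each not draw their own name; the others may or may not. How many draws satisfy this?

2399760

Inclusion-exclusion on the 4 forbidden self-matches:
Σ_{j=0}^{4} (-1)^j C(4,j)(10-j)!
= C(4,0)·10! - C(4,1)·9! + C(4,2)·8! - C(4,3)·7! + C(4,4)·6!
= 3628800 - 1451520 + 241920 - 20160 + 720
= 2399760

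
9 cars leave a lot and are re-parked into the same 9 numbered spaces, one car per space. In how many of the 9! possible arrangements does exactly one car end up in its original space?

133497

Choose which one of the 9 is fixed: C(9,1) = 9.
The remaining 8 must be deranged: !8 = 14833.
Total: 9 × 14833 = 133497.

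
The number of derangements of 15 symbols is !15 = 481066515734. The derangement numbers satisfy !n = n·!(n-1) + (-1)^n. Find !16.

!16 = 16·481066515734 + 1 = 7697064251745.

7697064251745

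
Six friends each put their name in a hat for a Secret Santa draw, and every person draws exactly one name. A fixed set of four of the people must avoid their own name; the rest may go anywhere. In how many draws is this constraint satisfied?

362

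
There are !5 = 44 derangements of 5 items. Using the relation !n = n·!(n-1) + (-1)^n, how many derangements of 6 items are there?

!6 = 6·44 + 1 = 265.

265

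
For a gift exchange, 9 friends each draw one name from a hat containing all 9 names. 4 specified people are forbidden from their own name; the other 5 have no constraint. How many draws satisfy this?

229080

Inclusion-exclusion on the 4 forbidden self-matches:
Σ_{j=0}^{4} (-1)^j C(4,j)(9-j)!
= C(4,0)·9! - C(4,1)·8! + C(4,2)·7! - C(4,3)·6! + C(4,4)·5!
= 362880 - 161280 + 30240 - 2880 + 120
= 229080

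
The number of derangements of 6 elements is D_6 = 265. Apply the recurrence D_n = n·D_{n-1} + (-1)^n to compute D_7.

1854

D_7 = 7·265 - 1 = 1854.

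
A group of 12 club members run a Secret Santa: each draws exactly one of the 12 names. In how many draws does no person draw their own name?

176214841

The subfactorial !12 = [12!/e] (nearest integer).
12! = 479001600, and 479001600/e ≈ 176214840.93, so !12 = 176214841.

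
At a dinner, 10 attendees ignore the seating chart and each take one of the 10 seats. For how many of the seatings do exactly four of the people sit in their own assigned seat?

55650

Choose which 4 of the 10 are fixed: C(10,4) = 210.
The other 6 form a derangement: !6 = 265.
Total: 210 × 265 = 55650.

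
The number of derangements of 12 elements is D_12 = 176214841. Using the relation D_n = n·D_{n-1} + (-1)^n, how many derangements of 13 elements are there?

2290792932

D_13 = 13·176214841 - 1 = 2290792932.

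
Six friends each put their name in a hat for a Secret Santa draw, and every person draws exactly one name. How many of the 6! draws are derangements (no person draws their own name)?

265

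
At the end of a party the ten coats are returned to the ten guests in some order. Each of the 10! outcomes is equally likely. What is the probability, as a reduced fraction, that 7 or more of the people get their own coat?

143/1814400

Favorable outcomes: Σ_{i≥7} C(10,i)·!(10-i) = 120·2 + 45·1 + 10·0 + 1·1 = 286.
Total outcomes: 10! = 3628800.
Probability = 286/3628800 = 143/1814400.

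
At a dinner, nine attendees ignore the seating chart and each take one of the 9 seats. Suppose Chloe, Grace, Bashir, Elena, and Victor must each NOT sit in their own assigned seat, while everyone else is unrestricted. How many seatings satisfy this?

205056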